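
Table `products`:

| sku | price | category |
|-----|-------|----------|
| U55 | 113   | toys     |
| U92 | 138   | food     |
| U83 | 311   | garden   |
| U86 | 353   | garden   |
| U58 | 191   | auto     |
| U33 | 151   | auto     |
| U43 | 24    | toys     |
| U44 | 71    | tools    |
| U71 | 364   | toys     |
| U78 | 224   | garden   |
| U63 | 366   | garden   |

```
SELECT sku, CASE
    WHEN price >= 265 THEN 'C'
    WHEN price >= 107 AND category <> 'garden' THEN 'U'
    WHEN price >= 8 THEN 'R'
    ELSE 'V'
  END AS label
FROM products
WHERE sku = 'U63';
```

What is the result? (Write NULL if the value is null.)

sku = U63: price=366, category=garden.
price >= 265 → true → C

C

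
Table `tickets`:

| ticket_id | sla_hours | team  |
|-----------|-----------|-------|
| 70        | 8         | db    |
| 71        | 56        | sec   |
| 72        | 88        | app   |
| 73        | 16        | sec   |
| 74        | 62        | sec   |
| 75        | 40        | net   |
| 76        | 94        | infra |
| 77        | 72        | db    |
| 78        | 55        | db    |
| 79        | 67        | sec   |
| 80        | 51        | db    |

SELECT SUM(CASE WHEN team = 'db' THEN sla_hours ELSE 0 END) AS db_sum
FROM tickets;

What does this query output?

186

ticket_id=70: ✓ → 8
ticket_id=71: ✗
ticket_id=72: ✗
ticket_id=73: ✗
ticket_id=74: ✗
ticket_id=75: ✗
ticket_id=76: ✗
ticket_id=77: ✓ → 72
ticket_id=78: ✓ → 55
ticket_id=79: ✗
ticket_id=80: ✓ → 51
db_sum = 8 + 72 + 55 + 51 = 186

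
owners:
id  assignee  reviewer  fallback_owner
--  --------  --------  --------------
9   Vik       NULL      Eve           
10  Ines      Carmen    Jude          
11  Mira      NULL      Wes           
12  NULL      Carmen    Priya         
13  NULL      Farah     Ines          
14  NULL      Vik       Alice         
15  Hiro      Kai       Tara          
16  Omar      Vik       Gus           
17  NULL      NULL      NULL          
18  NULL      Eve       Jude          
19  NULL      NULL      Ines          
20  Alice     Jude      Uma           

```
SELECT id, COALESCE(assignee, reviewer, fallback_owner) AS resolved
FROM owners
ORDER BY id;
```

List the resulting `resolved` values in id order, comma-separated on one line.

Vik, Ines, Mira, Carmen, Farah, Vik, Hiro, Omar, NULL, Eve, Ines, Alice

id=9: assignee=Vik → Vik
id=10: assignee=Ines → Ines
id=11: assignee=Mira → Mira
id=12: assignee=NULL, reviewer=Carmen → Carmen
id=13: assignee=NULL, reviewer=Farah → Farah
id=14: assignee=NULL, reviewer=Vik → Vik
id=15: assignee=Hiro → Hiro
id=16: assignee=Omar → Omar
id=17: assignee=NULL, reviewer=NULL, fallback_owner=NULL (all NULL) → NULL
id=18: assignee=NULL, reviewer=Eve → Eve
id=19: assignee=NULL, reviewer=NULL, fallback_owner=Ines → Ines
id=20: assignee=Alice → Alice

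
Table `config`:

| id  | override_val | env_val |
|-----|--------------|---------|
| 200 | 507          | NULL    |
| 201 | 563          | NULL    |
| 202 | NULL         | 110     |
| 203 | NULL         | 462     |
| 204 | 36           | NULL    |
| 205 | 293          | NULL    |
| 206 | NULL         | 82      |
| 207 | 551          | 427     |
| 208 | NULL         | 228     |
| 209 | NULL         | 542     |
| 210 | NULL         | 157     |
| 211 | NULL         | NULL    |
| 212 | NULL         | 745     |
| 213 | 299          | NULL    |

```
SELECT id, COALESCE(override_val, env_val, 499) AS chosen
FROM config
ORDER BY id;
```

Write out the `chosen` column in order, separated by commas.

id=200: override_val=507 → 507
id=201: override_val=563 → 563
id=202: override_val=NULL, env_val=110 → 110
id=203: override_val=NULL, env_val=462 → 462
id=204: override_val=36 → 36
id=205: override_val=293 → 293
id=206: override_val=NULL, env_val=82 → 82
id=207: override_val=551 → 551
id=208: override_val=NULL, env_val=228 → 228
id=209: override_val=NULL, env_val=542 → 542
id=210: override_val=NULL, env_val=157 → 157
id=211: override_val=NULL, env_val=NULL, → literal 499 → 499
id=212: override_val=NULL, env_val=745 → 745
id=213: override_val=299 → 299

507, 563, 110, 462, 36, 293, 82, 551, 228, 542, 157, 499, 745, 299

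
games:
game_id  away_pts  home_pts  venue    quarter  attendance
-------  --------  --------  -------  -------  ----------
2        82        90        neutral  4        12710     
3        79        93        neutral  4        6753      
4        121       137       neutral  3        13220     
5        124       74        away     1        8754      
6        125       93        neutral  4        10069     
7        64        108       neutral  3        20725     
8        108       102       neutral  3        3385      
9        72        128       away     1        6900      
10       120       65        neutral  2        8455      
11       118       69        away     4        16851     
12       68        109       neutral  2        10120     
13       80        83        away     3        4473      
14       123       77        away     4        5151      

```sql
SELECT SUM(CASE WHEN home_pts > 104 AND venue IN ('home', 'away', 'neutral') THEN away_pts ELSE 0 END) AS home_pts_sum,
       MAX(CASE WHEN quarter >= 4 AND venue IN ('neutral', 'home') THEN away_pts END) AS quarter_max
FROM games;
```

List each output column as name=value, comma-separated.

[home_pts_sum: home_pts > 104 AND venue IN ('home', 'away', 'neutral')]
game_id=2: ✗
game_id=3: ✗
game_id=4: ✓ → 121
game_id=5: ✗
game_id=6: ✗
game_id=7: ✓ → 64
game_id=8: ✗
game_id=9: ✓ → 72
game_id=10: ✗
game_id=11: ✗
game_id=12: ✓ → 68
game_id=13: ✗
game_id=14: ✗
home_pts_sum = 121 + 64 + 72 + 68 = 325
—
[quarter_max: quarter >= 4 AND venue IN ('neutral', 'home')]
game_id=2: ✓ → 82
game_id=3: ✓ → 79
game_id=4: ✗
game_id=5: ✗
game_id=6: ✓ → 125
game_id=7: ✗
game_id=8: ✗
game_id=9: ✗
game_id=10: ✗
game_id=11: ✗
game_id=12: ✗
game_id=13: ✗
game_id=14: ✗
quarter_max = MAX(82, 79, 125) = 125

home_pts_sum=325, quarter_max=125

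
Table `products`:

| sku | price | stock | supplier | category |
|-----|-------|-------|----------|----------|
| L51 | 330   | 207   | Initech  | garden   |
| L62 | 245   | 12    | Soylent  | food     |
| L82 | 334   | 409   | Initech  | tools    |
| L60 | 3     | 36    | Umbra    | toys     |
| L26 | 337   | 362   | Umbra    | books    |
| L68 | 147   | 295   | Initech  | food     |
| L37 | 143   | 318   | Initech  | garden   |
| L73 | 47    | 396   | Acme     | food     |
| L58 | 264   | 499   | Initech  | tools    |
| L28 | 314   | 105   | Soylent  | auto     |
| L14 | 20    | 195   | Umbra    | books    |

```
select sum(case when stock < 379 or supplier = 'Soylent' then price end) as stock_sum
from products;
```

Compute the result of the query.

1539

sku=L51: ✓ → 330
sku=L62: ✓ → 245
sku=L82: ✗
sku=L60: ✓ → 3
sku=L26: ✓ → 337
sku=L68: ✓ → 147
sku=L37: ✓ → 143
sku=L73: ✗
sku=L58: ✗
sku=L28: ✓ → 314
sku=L14: ✓ → 20
stock_sum = 330 + 245 + 3 + 337 + 147 + 143 + 314 + 20 = 1539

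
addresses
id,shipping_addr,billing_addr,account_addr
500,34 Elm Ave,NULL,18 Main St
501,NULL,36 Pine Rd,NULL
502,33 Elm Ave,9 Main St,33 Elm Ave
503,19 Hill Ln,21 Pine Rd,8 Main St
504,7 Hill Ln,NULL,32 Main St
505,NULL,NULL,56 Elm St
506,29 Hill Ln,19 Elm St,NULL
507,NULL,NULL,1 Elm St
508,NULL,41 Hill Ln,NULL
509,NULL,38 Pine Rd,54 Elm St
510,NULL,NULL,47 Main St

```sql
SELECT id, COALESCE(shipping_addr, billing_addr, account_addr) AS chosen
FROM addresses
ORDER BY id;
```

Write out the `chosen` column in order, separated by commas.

34 Elm Ave, 36 Pine Rd, 33 Elm Ave, 19 Hill Ln, 7 Hill Ln, 56 Elm St, 29 Hill Ln, 1 Elm St, 41 Hill Ln, 38 Pine Rd, 47 Main St

id=500: shipping_addr=34 Elm Ave → 34 Elm Ave
id=501: shipping_addr=NULL, billing_addr=36 Pine Rd → 36 Pine Rd
id=502: shipping_addr=33 Elm Ave → 33 Elm Ave
id=503: shipping_addr=19 Hill Ln → 19 Hill Ln
id=504: shipping_addr=7 Hill Ln → 7 Hill Ln
id=505: shipping_addr=NULL, billing_addr=NULL, account_addr=56 Elm St → 56 Elm St
id=506: shipping_addr=29 Hill Ln → 29 Hill Ln
id=507: shipping_addr=NULL, billing_addr=NULL, account_addr=1 Elm St → 1 Elm St
id=508: shipping_addr=NULL, billing_addr=41 Hill Ln → 41 Hill Ln
id=509: shipping_addr=NULL, billing_addr=38 Pine Rd → 38 Pine Rd
id=510: shipping_addr=NULL, billing_addr=NULL, account_addr=47 Main St → 47 Main St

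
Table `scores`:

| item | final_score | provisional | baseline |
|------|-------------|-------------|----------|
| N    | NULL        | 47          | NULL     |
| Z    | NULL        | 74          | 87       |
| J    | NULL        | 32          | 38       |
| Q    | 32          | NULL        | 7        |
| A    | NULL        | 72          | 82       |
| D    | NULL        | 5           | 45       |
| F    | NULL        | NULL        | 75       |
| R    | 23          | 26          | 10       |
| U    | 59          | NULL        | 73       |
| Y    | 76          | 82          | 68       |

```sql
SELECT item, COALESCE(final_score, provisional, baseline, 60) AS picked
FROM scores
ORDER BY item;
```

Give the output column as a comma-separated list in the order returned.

72, 5, 75, 32, 47, 32, 23, 59, 76, 74

item=A: final_score=NULL, provisional=72 → 72
item=D: final_score=NULL, provisional=5 → 5
item=F: final_score=NULL, provisional=NULL, baseline=75 → 75
item=J: final_score=NULL, provisional=32 → 32
item=N: final_score=NULL, provisional=47 → 47
item=Q: final_score=32 → 32
item=R: final_score=23 → 23
item=U: final_score=59 → 59
item=Y: final_score=76 → 76
item=Z: final_score=NULL, provisional=74 → 74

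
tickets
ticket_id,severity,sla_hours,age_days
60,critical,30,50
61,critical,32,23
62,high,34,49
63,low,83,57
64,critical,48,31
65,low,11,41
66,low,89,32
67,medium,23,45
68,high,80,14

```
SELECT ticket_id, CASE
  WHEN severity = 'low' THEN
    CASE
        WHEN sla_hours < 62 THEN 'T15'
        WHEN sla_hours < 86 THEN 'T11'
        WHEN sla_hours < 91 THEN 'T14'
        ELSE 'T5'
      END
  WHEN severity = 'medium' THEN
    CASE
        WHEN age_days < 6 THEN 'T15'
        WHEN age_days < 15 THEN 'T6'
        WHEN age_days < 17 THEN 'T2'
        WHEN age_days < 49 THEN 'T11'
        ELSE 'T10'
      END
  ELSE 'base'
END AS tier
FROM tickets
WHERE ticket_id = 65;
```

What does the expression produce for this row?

ticket_id = 65: severity=low, sla_hours=11, age_days=41.
severity='low' → inner[sla_hours < 62] → T15

T15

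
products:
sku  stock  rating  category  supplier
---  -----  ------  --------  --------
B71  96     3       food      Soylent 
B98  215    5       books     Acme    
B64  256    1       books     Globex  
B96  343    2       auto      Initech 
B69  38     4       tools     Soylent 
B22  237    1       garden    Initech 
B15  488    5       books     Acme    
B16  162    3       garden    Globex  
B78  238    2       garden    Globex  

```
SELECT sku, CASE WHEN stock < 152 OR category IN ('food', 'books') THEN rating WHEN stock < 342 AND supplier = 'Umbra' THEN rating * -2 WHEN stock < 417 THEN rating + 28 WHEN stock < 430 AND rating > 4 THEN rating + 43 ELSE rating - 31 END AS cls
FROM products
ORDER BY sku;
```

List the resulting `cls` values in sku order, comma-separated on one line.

sku=B15: stock < 152 OR category IN ('food', 'books') → 5
sku=B16: stock < 417 → 31
sku=B22: stock < 417 → 29
sku=B64: stock < 152 OR category IN ('food', 'books') → 1
sku=B69: stock < 152 OR category IN ('food', 'books') → 4
sku=B71: stock < 152 OR category IN ('food', 'books') → 3
sku=B78: stock < 417 → 30
sku=B96: stock < 417 → 30
sku=B98: stock < 152 OR category IN ('food', 'books') → 5

5, 31, 29, 1, 4, 3, 30, 30, 5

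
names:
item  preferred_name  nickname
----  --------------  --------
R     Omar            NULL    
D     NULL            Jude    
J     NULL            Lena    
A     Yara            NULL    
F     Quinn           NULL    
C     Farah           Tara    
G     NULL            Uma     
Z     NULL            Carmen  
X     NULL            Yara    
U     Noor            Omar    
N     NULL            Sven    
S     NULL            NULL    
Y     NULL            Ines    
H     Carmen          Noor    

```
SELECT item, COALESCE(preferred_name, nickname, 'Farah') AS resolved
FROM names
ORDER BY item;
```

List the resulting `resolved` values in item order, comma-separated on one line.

Yara, Farah, Jude, Quinn, Uma, Carmen, Lena, Sven, Omar, Farah, Noor, Yara, Ines, Carmen

item=A: preferred_name=Yara → Yara
item=C: preferred_name=Farah → Farah
item=D: preferred_name=NULL, nickname=Jude → Jude
item=F: preferred_name=Quinn → Quinn
item=G: preferred_name=NULL, nickname=Uma → Uma
item=H: preferred_name=Carmen → Carmen
item=J: preferred_name=NULL, nickname=Lena → Lena
item=N: preferred_name=NULL, nickname=Sven → Sven
item=R: preferred_name=Omar → Omar
item=S: preferred_name=NULL, nickname=NULL, → literal Farah → Farah
item=U: preferred_name=Noor → Noor
item=X: preferred_name=NULL, nickname=Yara → Yara
item=Y: preferred_name=NULL, nickname=Ines → Ines
item=Z: preferred_name=NULL, nickname=Carmen → Carmen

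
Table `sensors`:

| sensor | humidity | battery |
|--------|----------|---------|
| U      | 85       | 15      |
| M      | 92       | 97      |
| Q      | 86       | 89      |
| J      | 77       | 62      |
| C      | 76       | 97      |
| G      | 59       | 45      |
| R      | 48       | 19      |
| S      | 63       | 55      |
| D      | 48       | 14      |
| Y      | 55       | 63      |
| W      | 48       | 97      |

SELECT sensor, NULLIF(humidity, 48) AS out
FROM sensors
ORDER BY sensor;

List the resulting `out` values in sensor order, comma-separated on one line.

sensor=C: humidity=76 vs 48: differ → 76
sensor=D: humidity=48 vs 48: equal → NULL
sensor=G: humidity=59 vs 48: differ → 59
sensor=J: humidity=77 vs 48: differ → 77
sensor=M: humidity=92 vs 48: differ → 92
sensor=Q: humidity=86 vs 48: differ → 86
sensor=R: humidity=48 vs 48: equal → NULL
sensor=S: humidity=63 vs 48: differ → 63
sensor=U: humidity=85 vs 48: differ → 85
sensor=W: humidity=48 vs 48: equal → NULL
sensor=Y: humidity=55 vs 48: differ → 55

76, NULL, 59, 77, 92, 86, NULL, 63, 85, NULL, 55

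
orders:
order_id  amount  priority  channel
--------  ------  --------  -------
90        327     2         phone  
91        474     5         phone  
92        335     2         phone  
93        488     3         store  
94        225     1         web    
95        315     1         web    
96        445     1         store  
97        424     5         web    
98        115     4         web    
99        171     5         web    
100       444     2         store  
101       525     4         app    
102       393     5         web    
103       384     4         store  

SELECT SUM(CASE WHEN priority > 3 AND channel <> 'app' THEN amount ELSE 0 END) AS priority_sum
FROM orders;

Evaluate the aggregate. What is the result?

order_id=90: ✗
order_id=91: ✓ → 474
order_id=92: ✗
order_id=93: ✗
order_id=94: ✗
order_id=95: ✗
order_id=96: ✗
order_id=97: ✓ → 424
order_id=98: ✓ → 115
order_id=99: ✓ → 171
order_id=100: ✗
order_id=101: ✗
order_id=102: ✓ → 393
order_id=103: ✓ → 384
priority_sum = 474 + 424 + 115 + 171 + 393 + 384 = 1961

1961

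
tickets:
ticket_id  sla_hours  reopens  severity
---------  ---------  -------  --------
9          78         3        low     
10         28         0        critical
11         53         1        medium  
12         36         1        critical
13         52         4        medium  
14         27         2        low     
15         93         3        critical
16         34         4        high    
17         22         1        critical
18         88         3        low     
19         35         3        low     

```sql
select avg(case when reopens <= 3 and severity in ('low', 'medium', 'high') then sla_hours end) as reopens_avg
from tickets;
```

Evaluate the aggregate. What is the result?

ticket_id=9: ✓ → 78
ticket_id=10: ✗
ticket_id=11: ✓ → 53
ticket_id=12: ✗
ticket_id=13: ✗
ticket_id=14: ✓ → 27
ticket_id=15: ✗
ticket_id=16: ✗
ticket_id=17: ✗
ticket_id=18: ✓ → 88
ticket_id=19: ✓ → 35
reopens_avg = (78 + 53 + 27 + 88 + 35) / 5 = 56.2

56.2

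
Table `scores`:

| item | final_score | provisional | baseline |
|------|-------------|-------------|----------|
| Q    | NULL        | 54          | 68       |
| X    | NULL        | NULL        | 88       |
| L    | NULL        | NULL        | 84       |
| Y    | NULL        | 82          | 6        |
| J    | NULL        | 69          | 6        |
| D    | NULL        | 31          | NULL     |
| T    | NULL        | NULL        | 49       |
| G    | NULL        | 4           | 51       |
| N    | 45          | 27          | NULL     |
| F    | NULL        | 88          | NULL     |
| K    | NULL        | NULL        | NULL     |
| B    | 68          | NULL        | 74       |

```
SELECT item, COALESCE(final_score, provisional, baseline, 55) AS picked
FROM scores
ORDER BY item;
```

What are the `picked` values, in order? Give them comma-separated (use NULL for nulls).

68, 31, 88, 4, 69, 55, 84, 45, 54, 49, 88, 82

item=B: final_score=68 → 68
item=D: final_score=NULL, provisional=31 → 31
item=F: final_score=NULL, provisional=88 → 88
item=G: final_score=NULL, provisional=4 → 4
item=J: final_score=NULL, provisional=69 → 69
item=K: final_score=NULL, provisional=NULL, baseline=NULL, → literal 55 → 55
item=L: final_score=NULL, provisional=NULL, baseline=84 → 84
item=N: final_score=45 → 45
item=Q: final_score=NULL, provisional=54 → 54
item=T: final_score=NULL, provisional=NULL, baseline=49 → 49
item=X: final_score=NULL, provisional=NULL, baseline=88 → 88
item=Y: final_score=NULL, provisional=82 → 82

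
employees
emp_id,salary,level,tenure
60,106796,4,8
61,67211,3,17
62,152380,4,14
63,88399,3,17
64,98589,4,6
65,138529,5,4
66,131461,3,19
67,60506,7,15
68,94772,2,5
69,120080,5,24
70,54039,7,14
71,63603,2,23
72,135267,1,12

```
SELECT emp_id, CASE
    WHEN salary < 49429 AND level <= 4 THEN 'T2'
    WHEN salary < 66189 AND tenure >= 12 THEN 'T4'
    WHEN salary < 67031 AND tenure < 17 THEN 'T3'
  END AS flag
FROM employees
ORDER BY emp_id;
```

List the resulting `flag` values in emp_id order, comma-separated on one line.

emp_id=60: (no match → NULL) → NULL
emp_id=61: (no match → NULL) → NULL
emp_id=62: (no match → NULL) → NULL
emp_id=63: (no match → NULL) → NULL
emp_id=64: (no match → NULL) → NULL
emp_id=65: (no match → NULL) → NULL
emp_id=66: (no match → NULL) → NULL
emp_id=67: salary < 66189 AND tenure >= 12 → T4
emp_id=68: (no match → NULL) → NULL
emp_id=69: (no match → NULL) → NULL
emp_id=70: salary < 66189 AND tenure >= 12 → T4
emp_id=71: salary < 66189 AND tenure >= 12 → T4
emp_id=72: (no match → NULL) → NULL

NULL, NULL, NULL, NULL, NULL, NULL, NULL, T4, NULL, NULL, T4, T4, NULL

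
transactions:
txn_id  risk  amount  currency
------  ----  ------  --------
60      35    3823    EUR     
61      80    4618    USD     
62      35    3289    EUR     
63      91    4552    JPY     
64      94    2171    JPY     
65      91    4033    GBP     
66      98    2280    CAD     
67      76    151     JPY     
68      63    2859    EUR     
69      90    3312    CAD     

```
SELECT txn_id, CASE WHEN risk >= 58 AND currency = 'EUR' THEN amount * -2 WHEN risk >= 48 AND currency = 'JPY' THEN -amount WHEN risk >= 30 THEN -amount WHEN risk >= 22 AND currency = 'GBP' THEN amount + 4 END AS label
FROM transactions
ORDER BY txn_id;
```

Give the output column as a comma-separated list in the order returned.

-3823, -4618, -3289, -4552, -2171, -4033, -2280, -151, -5718, -3312

txn_id=60: risk >= 30 → -3823
txn_id=61: risk >= 30 → -4618
txn_id=62: risk >= 30 → -3289
txn_id=63: risk >= 48 AND currency = 'JPY' → -4552
txn_id=64: risk >= 48 AND currency = 'JPY' → -2171
txn_id=65: risk >= 30 → -4033
txn_id=66: risk >= 30 → -2280
txn_id=67: risk >= 48 AND currency = 'JPY' → -151
txn_id=68: risk >= 58 AND currency = 'EUR' → -5718
txn_id=69: risk >= 30 → -3312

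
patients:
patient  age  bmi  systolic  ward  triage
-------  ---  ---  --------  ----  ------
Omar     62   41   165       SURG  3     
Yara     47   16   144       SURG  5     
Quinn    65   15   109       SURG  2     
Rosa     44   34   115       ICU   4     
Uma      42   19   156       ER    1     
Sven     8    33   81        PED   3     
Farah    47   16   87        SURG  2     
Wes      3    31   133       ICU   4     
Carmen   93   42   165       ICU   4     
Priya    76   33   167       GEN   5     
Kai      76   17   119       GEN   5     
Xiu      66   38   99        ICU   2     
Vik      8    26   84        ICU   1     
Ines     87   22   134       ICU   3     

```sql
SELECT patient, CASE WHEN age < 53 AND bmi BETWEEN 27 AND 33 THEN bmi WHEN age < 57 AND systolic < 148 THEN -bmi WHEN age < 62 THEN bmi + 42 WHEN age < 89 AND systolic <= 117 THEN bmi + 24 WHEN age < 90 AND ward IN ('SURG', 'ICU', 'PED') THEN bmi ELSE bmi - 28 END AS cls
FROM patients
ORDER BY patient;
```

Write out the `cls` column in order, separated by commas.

14, -16, 22, -11, 41, 5, 39, -34, 33, 61, -26, 31, 62, -16

patient=Carmen: ELSE → 14
patient=Farah: age < 57 AND systolic < 148 → -16
patient=Ines: age < 90 AND ward IN ('SURG', 'ICU', 'PED') → 22
patient=Kai: ELSE → -11
patient=Omar: age < 90 AND ward IN ('SURG', 'ICU', 'PED') → 41
patient=Priya: ELSE → 5
patient=Quinn: age < 89 AND systolic <= 117 → 39
patient=Rosa: age < 57 AND systolic < 148 → -34
patient=Sven: age < 53 AND bmi BETWEEN 27 AND 33 → 33
patient=Uma: age < 62 → 61
patient=Vik: age < 57 AND systolic < 148 → -26
patient=Wes: age < 53 AND bmi BETWEEN 27 AND 33 → 31
patient=Xiu: age < 89 AND systolic <= 117 → 62
patient=Yara: age < 57 AND systolic < 148 → -16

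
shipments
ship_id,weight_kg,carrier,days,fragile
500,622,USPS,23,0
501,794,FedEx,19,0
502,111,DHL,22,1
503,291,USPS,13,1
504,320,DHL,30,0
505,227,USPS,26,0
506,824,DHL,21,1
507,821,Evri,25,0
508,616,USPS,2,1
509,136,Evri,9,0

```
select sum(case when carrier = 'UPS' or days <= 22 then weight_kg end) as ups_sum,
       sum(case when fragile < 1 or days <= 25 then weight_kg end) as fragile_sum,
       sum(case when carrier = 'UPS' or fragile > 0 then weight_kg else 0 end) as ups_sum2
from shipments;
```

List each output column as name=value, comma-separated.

ups_sum=2772, fragile_sum=4762, ups_sum2=1842

[ups_sum: carrier = 'UPS' or days <= 22]
ship_id=500: ✗
ship_id=501: ✓ → 794
ship_id=502: ✓ → 111
ship_id=503: ✓ → 291
ship_id=504: ✗
ship_id=505: ✗
ship_id=506: ✓ → 824
ship_id=507: ✗
ship_id=508: ✓ → 616
ship_id=509: ✓ → 136
ups_sum = 794 + 111 + 291 + 824 + 616 + 136 = 2772
—
[fragile_sum: fragile < 1 or days <= 25]
ship_id=500: ✓ → 622
ship_id=501: ✓ → 794
ship_id=502: ✓ → 111
ship_id=503: ✓ → 291
ship_id=504: ✓ → 320
ship_id=505: ✓ → 227
ship_id=506: ✓ → 824
ship_id=507: ✓ → 821
ship_id=508: ✓ → 616
ship_id=509: ✓ → 136
fragile_sum = 622 + 794 + 111 + 291 + 320 + 227 + 824 + 821 + 616 + 136 = 4762
—
[ups_sum2: carrier = 'UPS' or fragile > 0]
ship_id=500: ✗
ship_id=501: ✗
ship_id=502: ✓ → 111
ship_id=503: ✓ → 291
ship_id=504: ✗
ship_id=505: ✗
ship_id=506: ✓ → 824
ship_id=507: ✗
ship_id=508: ✓ → 616
ship_id=509: ✗
ups_sum2 = 111 + 291 + 824 + 616 = 1842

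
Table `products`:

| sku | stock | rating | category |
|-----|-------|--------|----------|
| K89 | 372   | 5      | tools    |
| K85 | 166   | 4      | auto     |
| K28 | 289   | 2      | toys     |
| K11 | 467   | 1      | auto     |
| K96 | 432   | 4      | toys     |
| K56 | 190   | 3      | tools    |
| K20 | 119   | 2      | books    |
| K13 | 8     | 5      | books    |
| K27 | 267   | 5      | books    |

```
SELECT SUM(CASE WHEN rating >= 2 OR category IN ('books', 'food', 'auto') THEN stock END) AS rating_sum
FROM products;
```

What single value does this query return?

2310

sku=K89: ✓ → 372
sku=K85: ✓ → 166
sku=K28: ✓ → 289
sku=K11: ✓ → 467
sku=K96: ✓ → 432
sku=K56: ✓ → 190
sku=K20: ✓ → 119
sku=K13: ✓ → 8
sku=K27: ✓ → 267
rating_sum = 372 + 166 + 289 + 467 + 432 + 190 + 119 + 8 + 267 = 2310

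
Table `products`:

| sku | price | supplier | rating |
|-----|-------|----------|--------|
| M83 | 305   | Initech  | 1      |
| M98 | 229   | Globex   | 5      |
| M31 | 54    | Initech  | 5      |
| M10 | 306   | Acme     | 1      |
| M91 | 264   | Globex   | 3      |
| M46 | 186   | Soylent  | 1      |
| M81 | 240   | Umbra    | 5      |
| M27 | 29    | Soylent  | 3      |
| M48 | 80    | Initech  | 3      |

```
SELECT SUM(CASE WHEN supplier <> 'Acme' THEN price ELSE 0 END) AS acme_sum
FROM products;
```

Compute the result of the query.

sku=M83: ✓ → 305
sku=M98: ✓ → 229
sku=M31: ✓ → 54
sku=M10: ✗
sku=M91: ✓ → 264
sku=M46: ✓ → 186
sku=M81: ✓ → 240
sku=M27: ✓ → 29
sku=M48: ✓ → 80
acme_sum = 305 + 229 + 54 + 264 + 186 + 240 + 29 + 80 = 1387

1387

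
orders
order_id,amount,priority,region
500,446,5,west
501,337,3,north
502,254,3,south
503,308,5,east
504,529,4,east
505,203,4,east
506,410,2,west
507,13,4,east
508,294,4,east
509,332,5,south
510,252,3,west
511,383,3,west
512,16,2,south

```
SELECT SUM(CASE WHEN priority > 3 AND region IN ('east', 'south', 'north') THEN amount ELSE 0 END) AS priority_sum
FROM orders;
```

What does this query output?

order_id=500: ✗
order_id=501: ✗
order_id=502: ✗
order_id=503: ✓ → 308
order_id=504: ✓ → 529
order_id=505: ✓ → 203
order_id=506: ✗
order_id=507: ✓ → 13
order_id=508: ✓ → 294
order_id=509: ✓ → 332
order_id=510: ✗
order_id=511: ✗
order_id=512: ✗
priority_sum = 308 + 529 + 203 + 13 + 294 + 332 = 1679

1679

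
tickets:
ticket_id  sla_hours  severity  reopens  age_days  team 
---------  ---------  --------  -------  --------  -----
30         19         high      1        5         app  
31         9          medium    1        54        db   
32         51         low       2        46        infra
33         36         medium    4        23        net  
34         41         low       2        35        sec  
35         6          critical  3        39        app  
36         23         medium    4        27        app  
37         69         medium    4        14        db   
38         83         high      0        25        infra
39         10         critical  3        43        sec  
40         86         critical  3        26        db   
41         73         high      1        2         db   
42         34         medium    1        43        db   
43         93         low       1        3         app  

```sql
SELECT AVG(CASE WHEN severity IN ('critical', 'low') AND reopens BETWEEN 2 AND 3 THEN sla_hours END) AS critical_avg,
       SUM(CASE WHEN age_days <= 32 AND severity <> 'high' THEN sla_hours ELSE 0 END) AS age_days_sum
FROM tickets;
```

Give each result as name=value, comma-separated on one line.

[critical_avg: severity IN ('critical', 'low') AND reopens BETWEEN 2 AND 3]
ticket_id=30: ✗
ticket_id=31: ✗
ticket_id=32: ✓ → 51
ticket_id=33: ✗
ticket_id=34: ✓ → 41
ticket_id=35: ✓ → 6
ticket_id=36: ✗
ticket_id=37: ✗
ticket_id=38: ✗
ticket_id=39: ✓ → 10
ticket_id=40: ✓ → 86
ticket_id=41: ✗
ticket_id=42: ✗
ticket_id=43: ✗
critical_avg = (51 + 41 + 6 + 10 + 86) / 5 = 38.8
—
[age_days_sum: age_days <= 32 AND severity <> 'high']
ticket_id=30: ✗
ticket_id=31: ✗
ticket_id=32: ✗
ticket_id=33: ✓ → 36
ticket_id=34: ✗
ticket_id=35: ✗
ticket_id=36: ✓ → 23
ticket_id=37: ✓ → 69
ticket_id=38: ✗
ticket_id=39: ✗
ticket_id=40: ✓ → 86
ticket_id=41: ✗
ticket_id=42: ✗
ticket_id=43: ✓ → 93
age_days_sum = 36 + 23 + 69 + 86 + 93 = 307

critical_avg=38.8, age_days_sum=307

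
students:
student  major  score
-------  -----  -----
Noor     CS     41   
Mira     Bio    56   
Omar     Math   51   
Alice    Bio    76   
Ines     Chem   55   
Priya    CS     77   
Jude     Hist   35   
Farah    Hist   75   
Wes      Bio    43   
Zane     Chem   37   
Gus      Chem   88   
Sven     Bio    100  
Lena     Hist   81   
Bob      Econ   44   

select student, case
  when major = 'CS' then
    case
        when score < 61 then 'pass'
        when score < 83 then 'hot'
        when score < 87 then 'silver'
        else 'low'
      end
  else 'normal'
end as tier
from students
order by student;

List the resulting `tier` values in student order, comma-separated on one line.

normal, normal, normal, normal, normal, normal, normal, normal, pass, normal, hot, normal, normal, normal

student=Alice: major='Bio' → outer ELSE → normal
student=Bob: major='Econ' → outer ELSE → normal
student=Farah: major='Hist' → outer ELSE → normal
student=Gus: major='Chem' → outer ELSE → normal
student=Ines: major='Chem' → outer ELSE → normal
student=Jude: major='Hist' → outer ELSE → normal
student=Lena: major='Hist' → outer ELSE → normal
student=Mira: major='Bio' → outer ELSE → normal
student=Noor: major='CS' → inner[score < 61] → pass
student=Omar: major='Math' → outer ELSE → normal
student=Priya: major='CS' → inner[score < 83] → hot
student=Sven: major='Bio' → outer ELSE → normal
student=Wes: major='Bio' → outer ELSE → normal
student=Zane: major='Chem' → outer ELSE → normal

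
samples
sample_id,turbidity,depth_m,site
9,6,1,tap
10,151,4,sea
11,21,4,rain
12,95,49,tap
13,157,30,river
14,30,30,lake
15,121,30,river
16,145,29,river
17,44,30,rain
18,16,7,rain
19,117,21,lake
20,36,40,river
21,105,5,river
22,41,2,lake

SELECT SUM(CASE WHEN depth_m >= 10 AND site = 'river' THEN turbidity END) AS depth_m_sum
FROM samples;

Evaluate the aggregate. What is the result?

sample_id=9: ✗
sample_id=10: ✗
sample_id=11: ✗
sample_id=12: ✗
sample_id=13: ✓ → 157
sample_id=14: ✗
sample_id=15: ✓ → 121
sample_id=16: ✓ → 145
sample_id=17: ✗
sample_id=18: ✗
sample_id=19: ✗
sample_id=20: ✓ → 36
sample_id=21: ✗
sample_id=22: ✗
depth_m_sum = 157 + 121 + 145 + 36 = 459

459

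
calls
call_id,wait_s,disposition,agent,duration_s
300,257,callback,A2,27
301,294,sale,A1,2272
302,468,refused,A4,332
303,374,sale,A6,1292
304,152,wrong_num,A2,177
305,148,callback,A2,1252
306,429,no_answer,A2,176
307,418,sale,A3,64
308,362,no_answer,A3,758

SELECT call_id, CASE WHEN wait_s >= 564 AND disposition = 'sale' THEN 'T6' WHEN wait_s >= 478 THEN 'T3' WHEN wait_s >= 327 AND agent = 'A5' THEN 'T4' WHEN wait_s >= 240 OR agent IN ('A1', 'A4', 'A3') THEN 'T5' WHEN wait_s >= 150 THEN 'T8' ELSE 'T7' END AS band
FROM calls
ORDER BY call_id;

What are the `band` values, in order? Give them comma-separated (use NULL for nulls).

T5, T5, T5, T5, T8, T7, T5, T5, T5

call_id=300: wait_s >= 240 OR agent IN ('A1', 'A4', 'A3') → T5
call_id=301: wait_s >= 240 OR agent IN ('A1', 'A4', 'A3') → T5
call_id=302: wait_s >= 240 OR agent IN ('A1', 'A4', 'A3') → T5
call_id=303: wait_s >= 240 OR agent IN ('A1', 'A4', 'A3') → T5
call_id=304: wait_s >= 150 → T8
call_id=305: ELSE → T7
call_id=306: wait_s >= 240 OR agent IN ('A1', 'A4', 'A3') → T5
call_id=307: wait_s >= 240 OR agent IN ('A1', 'A4', 'A3') → T5
call_id=308: wait_s >= 240 OR agent IN ('A1', 'A4', 'A3') → T5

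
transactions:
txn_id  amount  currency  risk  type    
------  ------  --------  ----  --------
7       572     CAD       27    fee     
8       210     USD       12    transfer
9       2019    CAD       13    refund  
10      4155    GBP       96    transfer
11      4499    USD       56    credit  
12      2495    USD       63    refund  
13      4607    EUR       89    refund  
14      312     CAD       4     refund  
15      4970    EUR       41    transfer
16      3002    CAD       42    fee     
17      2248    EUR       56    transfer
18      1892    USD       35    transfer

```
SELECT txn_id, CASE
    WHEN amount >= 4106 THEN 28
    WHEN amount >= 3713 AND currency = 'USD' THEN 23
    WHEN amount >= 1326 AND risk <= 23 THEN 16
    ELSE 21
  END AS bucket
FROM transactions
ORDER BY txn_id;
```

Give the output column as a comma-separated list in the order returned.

21, 21, 16, 28, 28, 21, 28, 21, 28, 21, 21, 21

txn_id=7: ELSE → 21
txn_id=8: ELSE → 21
txn_id=9: amount >= 1326 AND risk <= 23 → 16
txn_id=10: amount >= 4106 → 28
txn_id=11: amount >= 4106 → 28
txn_id=12: ELSE → 21
txn_id=13: amount >= 4106 → 28
txn_id=14: ELSE → 21
txn_id=15: amount >= 4106 → 28
txn_id=16: ELSE → 21
txn_id=17: ELSE → 21
txn_id=18: ELSE → 21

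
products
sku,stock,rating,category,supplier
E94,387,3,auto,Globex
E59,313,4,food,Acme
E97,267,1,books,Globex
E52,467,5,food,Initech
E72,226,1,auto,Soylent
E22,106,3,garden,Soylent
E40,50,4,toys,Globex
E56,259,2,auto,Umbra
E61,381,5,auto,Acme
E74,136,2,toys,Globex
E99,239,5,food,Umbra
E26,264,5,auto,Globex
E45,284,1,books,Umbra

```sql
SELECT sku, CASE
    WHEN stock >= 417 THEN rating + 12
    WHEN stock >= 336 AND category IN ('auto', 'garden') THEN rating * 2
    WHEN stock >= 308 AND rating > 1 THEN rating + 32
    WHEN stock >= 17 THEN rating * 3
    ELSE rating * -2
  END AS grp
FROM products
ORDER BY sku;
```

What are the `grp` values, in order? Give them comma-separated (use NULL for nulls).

9, 15, 12, 3, 17, 6, 36, 10, 3, 6, 6, 3, 15

sku=E22: stock >= 17 → 9
sku=E26: stock >= 17 → 15
sku=E40: stock >= 17 → 12
sku=E45: stock >= 17 → 3
sku=E52: stock >= 417 → 17
sku=E56: stock >= 17 → 6
sku=E59: stock >= 308 AND rating > 1 → 36
sku=E61: stock >= 336 AND category IN ('auto', 'garden') → 10
sku=E72: stock >= 17 → 3
sku=E74: stock >= 17 → 6
sku=E94: stock >= 336 AND category IN ('auto', 'garden') → 6
sku=E97: stock >= 17 → 3
sku=E99: stock >= 17 → 15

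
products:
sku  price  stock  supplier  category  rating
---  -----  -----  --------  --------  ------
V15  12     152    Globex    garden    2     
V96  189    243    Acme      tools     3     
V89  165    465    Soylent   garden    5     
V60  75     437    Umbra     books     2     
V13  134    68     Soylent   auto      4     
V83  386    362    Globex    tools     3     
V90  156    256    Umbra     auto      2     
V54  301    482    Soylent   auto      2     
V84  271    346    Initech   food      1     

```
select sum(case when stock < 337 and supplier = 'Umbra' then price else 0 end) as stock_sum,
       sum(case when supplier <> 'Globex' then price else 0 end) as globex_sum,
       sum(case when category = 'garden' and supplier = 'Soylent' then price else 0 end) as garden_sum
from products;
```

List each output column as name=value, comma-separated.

[stock_sum: stock < 337 and supplier = 'Umbra']
sku=V15: ✗
sku=V96: ✗
sku=V89: ✗
sku=V60: ✗
sku=V13: ✗
sku=V83: ✗
sku=V90: ✓ → 156
sku=V54: ✗
sku=V84: ✗
stock_sum = 156
—
[globex_sum: supplier <> 'Globex']
sku=V15: ✗
sku=V96: ✓ → 189
sku=V89: ✓ → 165
sku=V60: ✓ → 75
sku=V13: ✓ → 134
sku=V83: ✗
sku=V90: ✓ → 156
sku=V54: ✓ → 301
sku=V84: ✓ → 271
globex_sum = 189 + 165 + 75 + 134 + 156 + 301 + 271 = 1291
—
[garden_sum: category = 'garden' and supplier = 'Soylent']
sku=V15: ✗
sku=V96: ✗
sku=V89: ✓ → 165
sku=V60: ✗
sku=V13: ✗
sku=V83: ✗
sku=V90: ✗
sku=V54: ✗
sku=V84: ✗
garden_sum = 165

stock_sum=156, globex_sum=1291, garden_sum=165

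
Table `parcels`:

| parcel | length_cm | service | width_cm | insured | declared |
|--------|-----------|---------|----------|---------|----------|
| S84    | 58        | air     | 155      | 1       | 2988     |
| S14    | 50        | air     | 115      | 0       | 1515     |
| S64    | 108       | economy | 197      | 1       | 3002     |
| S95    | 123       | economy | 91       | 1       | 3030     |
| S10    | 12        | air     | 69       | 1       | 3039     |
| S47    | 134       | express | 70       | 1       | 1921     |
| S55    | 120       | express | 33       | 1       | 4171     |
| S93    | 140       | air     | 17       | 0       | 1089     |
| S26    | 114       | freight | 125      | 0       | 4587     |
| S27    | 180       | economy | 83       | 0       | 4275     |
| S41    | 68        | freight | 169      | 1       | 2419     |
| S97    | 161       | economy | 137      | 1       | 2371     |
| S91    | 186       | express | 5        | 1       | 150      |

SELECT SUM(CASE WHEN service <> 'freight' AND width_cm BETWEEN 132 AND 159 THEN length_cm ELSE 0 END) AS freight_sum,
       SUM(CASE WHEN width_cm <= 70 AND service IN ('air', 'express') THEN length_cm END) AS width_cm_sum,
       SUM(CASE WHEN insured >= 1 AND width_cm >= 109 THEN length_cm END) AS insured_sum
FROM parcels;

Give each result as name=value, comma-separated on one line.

freight_sum=219, width_cm_sum=592, insured_sum=395

[freight_sum: service <> 'freight' AND width_cm BETWEEN 132 AND 159]
parcel=S84: ✓ → 58
parcel=S14: ✗
parcel=S64: ✗
parcel=S95: ✗
parcel=S10: ✗
parcel=S47: ✗
parcel=S55: ✗
parcel=S93: ✗
parcel=S26: ✗
parcel=S27: ✗
parcel=S41: ✗
parcel=S97: ✓ → 161
parcel=S91: ✗
freight_sum = 58 + 161 = 219
—
[width_cm_sum: width_cm <= 70 AND service IN ('air', 'express')]
parcel=S84: ✗
parcel=S14: ✗
parcel=S64: ✗
parcel=S95: ✗
parcel=S10: ✓ → 12
parcel=S47: ✓ → 134
parcel=S55: ✓ → 120
parcel=S93: ✓ → 140
parcel=S26: ✗
parcel=S27: ✗
parcel=S41: ✗
parcel=S97: ✗
parcel=S91: ✓ → 186
width_cm_sum = 12 + 134 + 120 + 140 + 186 = 592
—
[insured_sum: insured >= 1 AND width_cm >= 109]
parcel=S84: ✓ → 58
parcel=S14: ✗
parcel=S64: ✓ → 108
parcel=S95: ✗
parcel=S10: ✗
parcel=S47: ✗
parcel=S55: ✗
parcel=S93: ✗
parcel=S26: ✗
parcel=S27: ✗
parcel=S41: ✓ → 68
parcel=S97: ✓ → 161
parcel=S91: ✗
insured_sum = 58 + 108 + 68 + 161 = 395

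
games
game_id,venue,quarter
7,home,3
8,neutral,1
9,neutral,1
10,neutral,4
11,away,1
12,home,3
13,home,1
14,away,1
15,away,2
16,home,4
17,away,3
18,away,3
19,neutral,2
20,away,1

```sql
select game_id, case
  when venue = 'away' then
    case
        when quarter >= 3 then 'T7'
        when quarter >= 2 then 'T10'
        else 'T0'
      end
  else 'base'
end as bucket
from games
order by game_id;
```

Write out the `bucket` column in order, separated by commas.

game_id=7: venue='home' → outer ELSE → base
game_id=8: venue='neutral' → outer ELSE → base
game_id=9: venue='neutral' → outer ELSE → base
game_id=10: venue='neutral' → outer ELSE → base
game_id=11: venue='away' → inner[ELSE] → T0
game_id=12: venue='home' → outer ELSE → base
game_id=13: venue='home' → outer ELSE → base
game_id=14: venue='away' → inner[ELSE] → T0
game_id=15: venue='away' → inner[quarter >= 2] → T10
game_id=16: venue='home' → outer ELSE → base
game_id=17: venue='away' → inner[quarter >= 3] → T7
game_id=18: venue='away' → inner[quarter >= 3] → T7
game_id=19: venue='neutral' → outer ELSE → base
game_id=20: venue='away' → inner[ELSE] → T0

base, base, base, base, T0, base, base, T0, T10, base, T7, T7, base, T0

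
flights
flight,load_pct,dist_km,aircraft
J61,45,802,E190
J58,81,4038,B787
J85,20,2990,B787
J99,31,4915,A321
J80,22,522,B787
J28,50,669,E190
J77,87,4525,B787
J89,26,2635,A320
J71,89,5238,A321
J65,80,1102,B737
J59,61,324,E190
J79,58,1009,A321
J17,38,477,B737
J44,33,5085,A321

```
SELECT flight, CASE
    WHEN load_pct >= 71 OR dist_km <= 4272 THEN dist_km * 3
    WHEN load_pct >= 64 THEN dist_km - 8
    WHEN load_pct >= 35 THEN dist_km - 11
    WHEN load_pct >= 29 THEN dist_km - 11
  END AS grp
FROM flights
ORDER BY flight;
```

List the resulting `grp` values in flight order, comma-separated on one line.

flight=J17: load_pct >= 71 OR dist_km <= 4272 → 1431
flight=J28: load_pct >= 71 OR dist_km <= 4272 → 2007
flight=J44: load_pct >= 29 → 5074
flight=J58: load_pct >= 71 OR dist_km <= 4272 → 12114
flight=J59: load_pct >= 71 OR dist_km <= 4272 → 972
flight=J61: load_pct >= 71 OR dist_km <= 4272 → 2406
flight=J65: load_pct >= 71 OR dist_km <= 4272 → 3306
flight=J71: load_pct >= 71 OR dist_km <= 4272 → 15714
flight=J77: load_pct >= 71 OR dist_km <= 4272 → 13575
flight=J79: load_pct >= 71 OR dist_km <= 4272 → 3027
flight=J80: load_pct >= 71 OR dist_km <= 4272 → 1566
flight=J85: load_pct >= 71 OR dist_km <= 4272 → 8970
flight=J89: load_pct >= 71 OR dist_km <= 4272 → 7905
flight=J99: load_pct >= 29 → 4904

1431, 2007, 5074, 12114, 972, 2406, 3306, 15714, 13575, 3027, 1566, 8970, 7905, 4904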